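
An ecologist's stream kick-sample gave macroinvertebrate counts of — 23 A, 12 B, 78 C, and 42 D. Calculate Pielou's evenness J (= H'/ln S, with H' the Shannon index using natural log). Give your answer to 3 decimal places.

Total N = 23+12+78+42 = 155, so the proportions are 0.14839, 0.07742, 0.50323, 0.27097 (working shown to 5 dp, full precision carried).
H' = −Σ pᵢ ln pᵢ = −((-0.28311) + (-0.19808) + (-0.34557) + (-0.35382)) = 1.18058.
With S = 4 species, ln S = 1.38629, so J = 1.18058/1.38629 = 0.85161, i.e. 0.852 to 3 decimal places.

0.852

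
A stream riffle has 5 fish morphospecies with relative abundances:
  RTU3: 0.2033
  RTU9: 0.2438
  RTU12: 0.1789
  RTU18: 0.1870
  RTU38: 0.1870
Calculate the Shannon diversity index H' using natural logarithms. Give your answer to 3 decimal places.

1.603

Each pᵢ ln pᵢ term (working shown to 5 dp, full precision carried): 0.2033×(-1.59307)=-0.32387, 0.2438×(-1.41141)=-0.34410, 0.1789×(-1.72093)=-0.30787, 0.187×(-1.67665)=-0.31353, 0.187×(-1.67665)=-0.31353.
Sum = -1.60291, so H' = 1.603.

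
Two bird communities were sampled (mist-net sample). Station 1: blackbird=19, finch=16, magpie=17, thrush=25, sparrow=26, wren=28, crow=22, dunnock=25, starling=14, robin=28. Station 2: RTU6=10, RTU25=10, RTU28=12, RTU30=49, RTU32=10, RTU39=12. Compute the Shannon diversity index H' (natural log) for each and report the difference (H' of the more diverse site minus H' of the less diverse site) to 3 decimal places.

0.743

Station 1: N=220, proportions 0.08636, 0.07273, 0.07727, 0.11364, 0.11818, 0.12727, 0.1, 0.11364, 0.06364, 0.12727, giving H' = 2.27691 (working shown to 5 dp, full precision carried).
Station 2: N=103, proportions 0.09709, 0.09709, 0.1165, 0.47573, 0.09709, 0.1165, giving H' = 1.53362.
Difference = |2.27691 − 1.53362| = 0.74329, i.e. 0.743 to 3 decimal places.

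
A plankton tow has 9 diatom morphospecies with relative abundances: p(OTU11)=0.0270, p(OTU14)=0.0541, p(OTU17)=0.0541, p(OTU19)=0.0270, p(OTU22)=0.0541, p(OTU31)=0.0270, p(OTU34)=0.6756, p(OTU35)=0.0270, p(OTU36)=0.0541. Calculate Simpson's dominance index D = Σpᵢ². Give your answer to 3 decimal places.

0.471

D = 0.027² + 0.0541² + 0.0541² + 0.027² + 0.0541² + 0.027² + 0.6756² + 0.027² + 0.0541² = 0.00073 + 0.00293 + 0.00293 + 0.00073 + 0.00293 + 0.00073 + 0.45644 + 0.00073 + 0.00293 = 0.47106 (working shown to 5 dp, full precision carried).
To 3 decimal places, D = 0.471.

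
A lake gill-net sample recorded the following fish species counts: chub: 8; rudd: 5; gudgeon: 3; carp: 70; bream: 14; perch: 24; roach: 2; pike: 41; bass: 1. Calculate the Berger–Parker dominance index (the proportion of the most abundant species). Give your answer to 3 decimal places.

Total N = 8+5+3+70+14+24+2+41+1 = 168, so the proportions are 0.04762, 0.02976, 0.01786, 0.41667, 0.08333, 0.14286, 0.0119, 0.24405, 0.00595 (working shown to 5 dp, full precision carried).
The largest proportion is 0.41667, i.e. d = 0.417 to 3 decimal places.

0.417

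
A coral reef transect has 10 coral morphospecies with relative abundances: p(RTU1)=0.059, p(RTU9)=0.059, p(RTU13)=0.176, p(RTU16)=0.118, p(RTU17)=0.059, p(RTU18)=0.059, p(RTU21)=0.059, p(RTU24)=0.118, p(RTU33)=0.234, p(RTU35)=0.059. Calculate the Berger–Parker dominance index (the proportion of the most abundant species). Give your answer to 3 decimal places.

0.234

The largest proportion is 0.234, i.e. d = 0.234 to 3 decimal places.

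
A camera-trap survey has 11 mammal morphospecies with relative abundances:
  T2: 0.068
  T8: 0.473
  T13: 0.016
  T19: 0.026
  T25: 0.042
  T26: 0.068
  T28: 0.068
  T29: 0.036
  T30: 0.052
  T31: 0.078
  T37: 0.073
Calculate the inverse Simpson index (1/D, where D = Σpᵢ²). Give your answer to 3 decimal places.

3.911

D = 0.068² + 0.473² + 0.016² + 0.026² + 0.042² + 0.068² + 0.068² + 0.036² + 0.052² + 0.078² + 0.073² = 0.0046240 + 0.2237290 + 0.0002560 + 0.0006760 + 0.0017640 + 0.0046240 + 0.0046240 + 0.0012960 + 0.0027040 + 0.0060840 + 0.0053290 = 0.2557100 (working shown to 7 dp, full precision carried).
So 1/D = 3.91068, i.e. 3.911 to 3 decimal places.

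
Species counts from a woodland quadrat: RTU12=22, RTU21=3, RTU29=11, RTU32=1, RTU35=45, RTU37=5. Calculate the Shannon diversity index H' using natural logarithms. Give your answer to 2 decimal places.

Total N = 22+3+11+1+45+5 = 87, so the proportions are 0.2529, 0.0345, 0.1264, 0.0115, 0.5172, 0.0575 (working shown to 4 dp, full precision carried).
Each pᵢ ln pᵢ term: 0.2529×(-1.3749)=-0.3477, 0.0345×(-3.3673)=-0.1161, 0.1264×(-2.0680)=-0.2615, 0.0115×(-4.4659)=-0.0513, 0.5172×(-0.6592)=-0.3410, 0.0575×(-2.8565)=-0.1642.
Sum = -1.2817, so H' = 1.28.

1.28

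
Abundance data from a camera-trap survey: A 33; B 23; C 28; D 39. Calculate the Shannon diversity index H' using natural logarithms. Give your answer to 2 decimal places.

Total N = 33+23+28+39 = 123, so the proportions are 0.2683, 0.187, 0.2276, 0.3171 (working shown to 4 dp, full precision carried).
Each pᵢ ln pᵢ term: 0.2683×(-1.3157)=-0.3530, 0.187×(-1.6767)=-0.3135, 0.2276×(-1.4800)=-0.3369, 0.3171×(-1.1486)=-0.3642.
Sum = -1.3676, so H' = 1.37.

1.37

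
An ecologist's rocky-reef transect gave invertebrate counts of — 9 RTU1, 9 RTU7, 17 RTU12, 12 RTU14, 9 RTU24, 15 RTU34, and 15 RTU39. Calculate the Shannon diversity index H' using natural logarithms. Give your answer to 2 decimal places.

Total N = 9+9+17+12+9+15+15 = 86, so the proportions are 0.1047, 0.1047, 0.1977, 0.1395, 0.1047, 0.1744, 0.1744 (working shown to 4 dp, full precision carried).
Each pᵢ ln pᵢ term: 0.1047×(-2.2571)=-0.2362, 0.1047×(-2.2571)=-0.2362, 0.1977×(-1.6211)=-0.3205, 0.1395×(-1.9694)=-0.2748, 0.1047×(-2.2571)=-0.2362, 0.1744×(-1.7463)=-0.3046, 0.1744×(-1.7463)=-0.3046.
Sum = -1.9131, so H' = 1.91.

1.91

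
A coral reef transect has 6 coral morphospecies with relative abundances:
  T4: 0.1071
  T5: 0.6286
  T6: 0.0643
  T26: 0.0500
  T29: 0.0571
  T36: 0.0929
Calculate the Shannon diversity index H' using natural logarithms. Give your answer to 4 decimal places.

Each pᵢ ln pᵢ term (working shown to 6 dp, full precision carried): 0.1071×(-2.233992)=-0.239261, 0.6286×(-0.464260)=-0.291834, 0.0643×(-2.744196)=-0.176452, 0.05×(-2.995732)=-0.149787, 0.0571×(-2.862951)=-0.163475, 0.0929×(-2.376232)=-0.220752.
Sum = -1.241559, so H' = 1.2416.

1.2416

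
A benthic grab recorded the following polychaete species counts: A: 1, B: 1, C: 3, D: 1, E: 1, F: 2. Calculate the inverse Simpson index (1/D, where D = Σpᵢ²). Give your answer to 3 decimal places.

4.765

Total N = 1+1+3+1+1+2 = 9, so the proportions are 0.1111111, 0.1111111, 0.3333333, 0.1111111, 0.1111111, 0.2222222 (working shown to 7 dp, full precision carried).
D = 0.1111111² + 0.1111111² + 0.3333333² + 0.1111111² + 0.1111111² + 0.2222222² = 0.0123457 + 0.0123457 + 0.1111111 + 0.0123457 + 0.0123457 + 0.0493827 = 0.2098765.
So 1/D = 4.76471, i.e. 4.765 to 3 decimal places.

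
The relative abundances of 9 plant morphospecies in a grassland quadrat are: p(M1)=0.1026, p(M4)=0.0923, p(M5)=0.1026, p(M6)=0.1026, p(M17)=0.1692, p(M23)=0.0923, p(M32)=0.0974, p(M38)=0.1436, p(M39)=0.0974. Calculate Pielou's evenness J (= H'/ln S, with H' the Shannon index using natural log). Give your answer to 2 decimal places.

0.99

H' = −Σ pᵢ ln pᵢ = −((-0.2336) + (-0.2199) + (-0.2336) + (-0.2336) + (-0.3006) + (-0.2199) + (-0.2268) + (-0.2787) + (-0.2268)) = 2.1737 (working shown to 4 dp, full precision carried).
With S = 9 species, ln S = 2.1972, so J = 2.1737/2.1972 = 0.9893, i.e. 0.99 to 2 decimal places.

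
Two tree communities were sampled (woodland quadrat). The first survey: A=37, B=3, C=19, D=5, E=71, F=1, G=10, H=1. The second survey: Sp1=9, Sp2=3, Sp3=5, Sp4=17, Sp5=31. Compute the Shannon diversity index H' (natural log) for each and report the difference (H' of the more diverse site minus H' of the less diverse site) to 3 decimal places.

0.091

The first survey: N=147, proportions 0.251701, 0.020408, 0.129252, 0.034014, 0.482993, 0.006803, 0.068027, 0.006803, giving H' = 1.408341 (working shown to 6 dp, full precision carried).
The second survey: N=65, proportions 0.138462, 0.046154, 0.076923, 0.261538, 0.476923, giving H' = 1.316906.
Difference = |1.408341 − 1.316906| = 0.091435, i.e. 0.091 to 3 decimal places.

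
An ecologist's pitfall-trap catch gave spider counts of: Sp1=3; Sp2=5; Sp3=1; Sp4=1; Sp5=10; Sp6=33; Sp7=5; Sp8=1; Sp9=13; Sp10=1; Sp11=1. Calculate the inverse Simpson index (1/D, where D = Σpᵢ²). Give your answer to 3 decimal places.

3.851

Total N = 3+5+1+1+10+33+5+1+13+1+1 = 74, so the proportions are 0.0405405, 0.0675676, 0.0135135, 0.0135135, 0.1351351, 0.4459459, 0.0675676, 0.0135135, 0.1756757, 0.0135135, 0.0135135 (working shown to 7 dp, full precision carried).
D = 0.0405405² + 0.0675676² + 0.0135135² + 0.0135135² + 0.1351351² + 0.4459459² + 0.0675676² + 0.0135135² + 0.1756757² + 0.0135135² + 0.0135135² = 0.0016435 + 0.0045654 + 0.0001826 + 0.0001826 + 0.0182615 + 0.1988678 + 0.0045654 + 0.0001826 + 0.0308619 + 0.0001826 + 0.0001826 = 0.2596786.
So 1/D = 3.85091, i.e. 3.851 to 3 decimal places.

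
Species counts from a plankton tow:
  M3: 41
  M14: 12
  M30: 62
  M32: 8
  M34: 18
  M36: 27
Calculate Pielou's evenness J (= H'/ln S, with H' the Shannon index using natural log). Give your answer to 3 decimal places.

0.881

Total N = 41+12+62+8+18+27 = 168, so the proportions are 0.24405, 0.07143, 0.36905, 0.04762, 0.10714, 0.16071 (working shown to 5 dp, full precision carried).
H' = −Σ pᵢ ln pᵢ = −((-0.34420) + (-0.18850) + (-0.36788) + (-0.14498) + (-0.23931) + (-0.29381)) = 1.57868.
With S = 6 species, ln S = 1.79176, so J = 1.57868/1.79176 = 0.88108, i.e. 0.881 to 3 decimal places.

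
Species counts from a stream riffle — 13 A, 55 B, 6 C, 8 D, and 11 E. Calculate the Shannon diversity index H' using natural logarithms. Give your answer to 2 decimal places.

Total N = 13+55+6+8+11 = 93, so the proportions are 0.1398, 0.5914, 0.0645, 0.086, 0.1183 (working shown to 4 dp, full precision carried).
Each pᵢ ln pᵢ term: 0.1398×(-1.9677)=-0.2750, 0.5914×(-0.5253)=-0.3106, 0.0645×(-2.7408)=-0.1768, 0.086×(-2.4532)=-0.2110, 0.1183×(-2.1347)=-0.2525.
Sum = -1.2260, so H' = 1.23.

1.23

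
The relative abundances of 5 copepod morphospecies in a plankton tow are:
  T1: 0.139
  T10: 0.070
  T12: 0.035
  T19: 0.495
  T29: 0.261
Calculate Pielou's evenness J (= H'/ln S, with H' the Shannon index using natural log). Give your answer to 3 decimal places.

0.793

H' = −Σ pᵢ ln pᵢ = −((-0.27429) + (-0.18615) + (-0.11733) + (-0.34808) + (-0.35058)) = 1.27644 (working shown to 5 dp, full precision carried).
With S = 5 species, ln S = 1.60944, so J = 1.27644/1.60944 = 0.79309, i.e. 0.793 to 3 decimal places.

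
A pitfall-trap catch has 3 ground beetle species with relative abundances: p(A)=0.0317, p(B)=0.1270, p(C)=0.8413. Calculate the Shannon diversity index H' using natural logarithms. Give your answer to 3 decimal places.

Each pᵢ ln pᵢ term (working shown to 5 dp, full precision carried): 0.0317×(-3.45144)=-0.10941, 0.127×(-2.06357)=-0.26207, 0.8413×(-0.17281)=-0.14538.
Sum = -0.51687, so H' = 0.517.

0.517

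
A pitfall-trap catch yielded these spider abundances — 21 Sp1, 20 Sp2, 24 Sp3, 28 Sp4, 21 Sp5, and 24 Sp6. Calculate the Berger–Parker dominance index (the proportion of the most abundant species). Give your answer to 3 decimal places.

0.203

Total N = 21+20+24+28+21+24 = 138, so the proportions are 0.15217, 0.14493, 0.17391, 0.2029, 0.15217, 0.17391 (working shown to 5 dp, full precision carried).
The largest proportion is 0.2029, i.e. d = 0.203 to 3 decimal places.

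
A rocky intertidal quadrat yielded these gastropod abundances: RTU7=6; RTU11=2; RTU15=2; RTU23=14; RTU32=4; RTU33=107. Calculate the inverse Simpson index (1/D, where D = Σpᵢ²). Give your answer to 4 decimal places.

Total N = 6+2+2+14+4+107 = 135, so the proportions are 0.0444444, 0.0148148, 0.0148148, 0.1037037, 0.0296296, 0.7925926 (working shown to 7 dp, full precision carried).
D = 0.0444444² + 0.0148148² + 0.0148148² + 0.1037037² + 0.0296296² + 0.7925926² = 0.0019753 + 0.0002195 + 0.0002195 + 0.0107545 + 0.0008779 + 0.6282030 = 0.6422497.
So 1/D = 1.557027, i.e. 1.5570 to 4 decimal places.

1.5570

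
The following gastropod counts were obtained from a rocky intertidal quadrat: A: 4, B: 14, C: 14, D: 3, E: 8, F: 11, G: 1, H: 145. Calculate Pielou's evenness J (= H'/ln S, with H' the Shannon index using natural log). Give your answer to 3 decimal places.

Total N = 4+14+14+3+8+11+1+145 = 200, so the proportions are 0.02, 0.07, 0.07, 0.015, 0.04, 0.055, 0.005, 0.725 (working shown to 5 dp, full precision carried).
H' = −Σ pᵢ ln pᵢ = −((-0.07824) + (-0.18615) + (-0.18615) + (-0.06300) + (-0.12876) + (-0.15952) + (-0.02649) + (-0.23315)) = 1.06145.
With S = 8 species, ln S = 2.07944, so J = 1.06145/2.07944 = 0.51045, i.e. 0.510 to 3 decimal places.

0.510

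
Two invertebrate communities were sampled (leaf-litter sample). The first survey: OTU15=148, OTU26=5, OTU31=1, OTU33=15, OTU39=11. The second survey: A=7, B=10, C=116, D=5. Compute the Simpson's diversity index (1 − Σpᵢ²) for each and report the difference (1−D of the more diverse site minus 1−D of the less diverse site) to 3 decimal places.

The first survey: N=180, proportions 0.82222, 0.02778, 0.00556, 0.08333, 0.06111, giving 1−D = 0.31247 (working shown to 5 dp, full precision carried).
The second survey: N=138, proportions 0.05072, 0.07246, 0.84058, 0.03623, giving 1−D = 0.28429.
Difference = |0.31247 − 0.28429| = 0.02818, i.e. 0.028 to 3 decimal places.

0.028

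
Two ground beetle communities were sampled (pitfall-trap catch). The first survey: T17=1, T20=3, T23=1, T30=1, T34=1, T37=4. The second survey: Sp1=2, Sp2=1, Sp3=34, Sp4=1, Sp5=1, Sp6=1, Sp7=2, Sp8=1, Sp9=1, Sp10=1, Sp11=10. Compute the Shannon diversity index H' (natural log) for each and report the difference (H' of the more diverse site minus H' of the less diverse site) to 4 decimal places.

The first survey: N=11, proportions 0.090909, 0.272727, 0.090909, 0.090909, 0.090909, 0.363636, giving H' = 1.594167 (working shown to 6 dp, full precision carried).
The second survey: N=55, proportions 0.036364, 0.018182, 0.618182, 0.018182, 0.018182, 0.018182, 0.036364, 0.018182, 0.018182, 0.018182, 0.181818, giving H' = 1.358339.
Difference = |1.594167 − 1.358339| = 0.235828, i.e. 0.2358 to 4 decimal places.

0.2358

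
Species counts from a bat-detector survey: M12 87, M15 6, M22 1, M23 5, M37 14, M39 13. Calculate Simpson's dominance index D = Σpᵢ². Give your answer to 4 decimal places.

0.5037

Total N = 87+6+1+5+14+13 = 126, so the proportions are 0.690476, 0.047619, 0.007937, 0.039683, 0.111111, 0.103175 (working shown to 6 dp, full precision carried).
D = 0.690476² + 0.047619² + 0.007937² + 0.039683² + 0.111111² + 0.103175² = 0.476757 + 0.002268 + 0.000063 + 0.001575 + 0.012346 + 0.010645 = 0.503653.
To 4 decimal places, D = 0.5037.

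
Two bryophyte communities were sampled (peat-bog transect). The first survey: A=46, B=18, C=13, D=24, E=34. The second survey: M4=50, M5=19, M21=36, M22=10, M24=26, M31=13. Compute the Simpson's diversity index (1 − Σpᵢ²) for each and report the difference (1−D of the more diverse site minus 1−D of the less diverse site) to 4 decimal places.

The first survey: N=135, proportions 0.340741, 0.133333, 0.096296, 0.177778, 0.251852, giving 1−D = 0.761811 (working shown to 6 dp, full precision carried).
The second survey: N=154, proportions 0.324675, 0.123377, 0.233766, 0.064935, 0.168831, 0.084416, giving 1−D = 0.784871.
Difference = |0.761811 − 0.784871| = 0.023060, i.e. 0.0231 to 4 decimal places.

0.0231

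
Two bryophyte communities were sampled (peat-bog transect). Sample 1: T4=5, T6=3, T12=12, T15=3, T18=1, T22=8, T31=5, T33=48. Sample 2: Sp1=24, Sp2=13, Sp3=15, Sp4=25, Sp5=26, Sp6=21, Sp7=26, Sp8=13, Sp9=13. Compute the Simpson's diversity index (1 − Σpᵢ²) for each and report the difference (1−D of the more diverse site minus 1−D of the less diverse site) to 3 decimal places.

0.237

Sample 1: N=85, proportions 0.058824, 0.035294, 0.141176, 0.035294, 0.011765, 0.094118, 0.058824, 0.564706, giving 1−D = 0.642768 (working shown to 6 dp, full precision carried).
Sample 2: N=176, proportions 0.136364, 0.073864, 0.085227, 0.142045, 0.147727, 0.119318, 0.147727, 0.073864, 0.073864, giving 1−D = 0.879713.
Difference = |0.642768 − 0.879713| = 0.236945, i.e. 0.237 to 3 decimal places.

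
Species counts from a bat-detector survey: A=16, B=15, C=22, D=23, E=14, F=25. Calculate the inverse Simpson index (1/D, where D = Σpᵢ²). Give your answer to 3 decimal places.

5.713

Total N = 16+15+22+23+14+25 = 115, so the proportions are 0.1391304, 0.1304348, 0.1913043, 0.2, 0.1217391, 0.2173913 (working shown to 7 dp, full precision carried).
D = 0.1391304² + 0.1304348² + 0.1913043² + 0.2² + 0.1217391² + 0.2173913² = 0.0193573 + 0.0170132 + 0.0365974 + 0.0400000 + 0.0148204 + 0.0472590 = 0.1750473.
So 1/D = 5.71274, i.e. 5.713 to 3 decimal places.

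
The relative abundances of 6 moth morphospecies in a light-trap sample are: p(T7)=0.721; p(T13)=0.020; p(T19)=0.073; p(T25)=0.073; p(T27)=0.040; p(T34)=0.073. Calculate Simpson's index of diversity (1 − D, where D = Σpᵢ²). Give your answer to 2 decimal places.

D = 0.721² + 0.02² + 0.073² + 0.073² + 0.04² + 0.073² = 0.5198 + 0.0004 + 0.0053 + 0.0053 + 0.0016 + 0.0053 = 0.5378 (working shown to 4 dp, full precision carried).
So 1 − D = 0.4622, i.e. 0.46 to 2 decimal places.

0.46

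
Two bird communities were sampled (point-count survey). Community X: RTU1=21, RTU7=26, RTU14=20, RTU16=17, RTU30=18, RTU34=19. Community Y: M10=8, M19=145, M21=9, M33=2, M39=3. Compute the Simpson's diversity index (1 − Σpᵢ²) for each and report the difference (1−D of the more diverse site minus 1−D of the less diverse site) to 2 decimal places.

Community X: N=121, proportions 0.1736, 0.2149, 0.1653, 0.1405, 0.1488, 0.157, giving 1−D = 0.8299 (working shown to 4 dp, full precision carried).
Community Y: N=167, proportions 0.0479, 0.8683, 0.0539, 0.012, 0.018, giving 1−D = 0.2405.
Difference = |0.8299 − 0.2405| = 0.5894, i.e. 0.59 to 2 decimal places.

0.59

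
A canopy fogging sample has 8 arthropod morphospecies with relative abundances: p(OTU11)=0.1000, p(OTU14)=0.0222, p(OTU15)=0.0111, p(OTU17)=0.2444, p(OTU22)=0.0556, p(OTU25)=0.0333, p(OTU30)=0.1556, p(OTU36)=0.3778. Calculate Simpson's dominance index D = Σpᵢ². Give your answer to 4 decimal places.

0.2415

D = 0.1² + 0.0222² + 0.0111² + 0.2444² + 0.0556² + 0.0333² + 0.1556² + 0.3778² = 0.010000 + 0.000493 + 0.000123 + 0.059731 + 0.003091 + 0.001109 + 0.024211 + 0.142733 = 0.241492 (working shown to 6 dp, full precision carried).
To 4 decimal places, D = 0.2415.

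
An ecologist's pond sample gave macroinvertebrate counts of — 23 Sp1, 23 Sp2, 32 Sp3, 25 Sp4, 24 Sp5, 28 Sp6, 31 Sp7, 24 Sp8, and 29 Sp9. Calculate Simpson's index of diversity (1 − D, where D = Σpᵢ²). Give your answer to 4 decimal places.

Total N = 23+23+32+25+24+28+31+24+29 = 239, so the proportions are 0.096234, 0.096234, 0.133891, 0.104603, 0.100418, 0.117155, 0.129707, 0.100418, 0.121339 (working shown to 6 dp, full precision carried).
D = 0.096234² + 0.096234² + 0.133891² + 0.104603² + 0.100418² + 0.117155² + 0.129707² + 0.100418² + 0.121339² = 0.009261 + 0.009261 + 0.017927 + 0.010942 + 0.010084 + 0.013725 + 0.016824 + 0.010084 + 0.014723 = 0.112831.
So 1 − D = 0.887169, i.e. 0.8872 to 4 decimal places.

0.8872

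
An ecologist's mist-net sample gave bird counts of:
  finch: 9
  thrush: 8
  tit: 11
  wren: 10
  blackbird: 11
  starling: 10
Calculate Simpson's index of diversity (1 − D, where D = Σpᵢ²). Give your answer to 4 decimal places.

Total N = 9+8+11+10+11+10 = 59, so the proportions are 0.152542, 0.135593, 0.186441, 0.169492, 0.186441, 0.169492 (working shown to 6 dp, full precision carried).
D = 0.152542² + 0.135593² + 0.186441² + 0.169492² + 0.186441² + 0.169492² = 0.023269 + 0.018386 + 0.034760 + 0.028727 + 0.034760 + 0.028727 = 0.168630.
So 1 − D = 0.831370, i.e. 0.8314 to 4 decimal places.

0.8314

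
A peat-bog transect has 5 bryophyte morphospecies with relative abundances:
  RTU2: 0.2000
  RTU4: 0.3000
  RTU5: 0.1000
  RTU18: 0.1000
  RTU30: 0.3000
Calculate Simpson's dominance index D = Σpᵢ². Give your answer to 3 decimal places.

0.240

D = 0.2² + 0.3² + 0.1² + 0.1² + 0.3² = 0.04000 + 0.09000 + 0.01000 + 0.01000 + 0.09000 = 0.24000 (working shown to 5 dp, full precision carried).
To 3 decimal places, D = 0.240.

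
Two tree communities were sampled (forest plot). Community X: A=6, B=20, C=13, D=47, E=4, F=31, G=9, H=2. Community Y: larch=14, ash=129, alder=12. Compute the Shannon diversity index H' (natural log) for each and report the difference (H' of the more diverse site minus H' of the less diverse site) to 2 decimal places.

Community X: N=132, proportions 0.0455, 0.1515, 0.0985, 0.3561, 0.0303, 0.2348, 0.0682, 0.0152, giving H' = 1.7152 (working shown to 4 dp, full precision carried).
Community Y: N=155, proportions 0.0903, 0.8323, 0.0774, giving H' = 0.5681.
Difference = |1.7152 − 0.5681| = 1.1471, i.e. 1.15 to 2 decimal places.

1.15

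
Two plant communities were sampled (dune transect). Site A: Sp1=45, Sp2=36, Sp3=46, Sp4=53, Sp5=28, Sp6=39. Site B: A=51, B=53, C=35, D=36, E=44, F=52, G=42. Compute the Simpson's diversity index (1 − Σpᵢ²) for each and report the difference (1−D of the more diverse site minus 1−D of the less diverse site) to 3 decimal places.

Site A: N=247, proportions 0.18219, 0.14575, 0.18623, 0.21457, 0.11336, 0.15789, giving 1−D = 0.82706 (working shown to 5 dp, full precision carried).
Site B: N=313, proportions 0.16294, 0.16933, 0.11182, 0.11502, 0.14058, 0.16613, 0.13419, giving 1−D = 0.85368.
Difference = |0.82706 − 0.85368| = 0.02662, i.e. 0.027 to 3 decimal places.

0.027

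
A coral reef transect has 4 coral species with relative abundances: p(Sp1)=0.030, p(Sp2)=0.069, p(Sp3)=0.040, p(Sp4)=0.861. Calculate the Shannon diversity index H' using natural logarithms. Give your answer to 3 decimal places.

0.547

Each pᵢ ln pᵢ term (working shown to 5 dp, full precision carried): 0.03×(-3.50656)=-0.10520, 0.069×(-2.67365)=-0.18448, 0.04×(-3.21888)=-0.12876, 0.861×(-0.14966)=-0.12886.
Sum = -0.54729, so H' = 0.547.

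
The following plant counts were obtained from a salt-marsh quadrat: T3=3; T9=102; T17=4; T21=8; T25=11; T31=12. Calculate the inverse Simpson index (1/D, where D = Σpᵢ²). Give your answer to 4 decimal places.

1.8219

Total N = 3+102+4+8+11+12 = 140, so the proportions are 0.0214286, 0.7285714, 0.0285714, 0.0571429, 0.0785714, 0.0857143 (working shown to 7 dp, full precision carried).
D = 0.0214286² + 0.7285714² + 0.0285714² + 0.0571429² + 0.0785714² + 0.0857143² = 0.0004592 + 0.5308163 + 0.0008163 + 0.0032653 + 0.0061735 + 0.0073469 = 0.5488776.
So 1/D = 1.821900, i.e. 1.8219 to 4 decimal places.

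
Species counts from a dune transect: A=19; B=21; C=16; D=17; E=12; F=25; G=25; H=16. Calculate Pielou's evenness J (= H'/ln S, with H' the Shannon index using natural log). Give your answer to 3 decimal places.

0.988

Total N = 19+21+16+17+12+25+25+16 = 151, so the proportions are 0.12583, 0.13907, 0.10596, 0.11258, 0.07947, 0.16556, 0.16556, 0.10596 (working shown to 5 dp, full precision carried).
H' = −Σ pᵢ ln pᵢ = −((-0.26082) + (-0.27436) + (-0.23785) + (-0.24589) + (-0.20125) + (-0.29775) + (-0.29775) + (-0.23785)) = 2.05351.
With S = 8 species, ln S = 2.07944, so J = 2.05351/2.07944 = 0.98753, i.e. 0.988 to 3 decimal places.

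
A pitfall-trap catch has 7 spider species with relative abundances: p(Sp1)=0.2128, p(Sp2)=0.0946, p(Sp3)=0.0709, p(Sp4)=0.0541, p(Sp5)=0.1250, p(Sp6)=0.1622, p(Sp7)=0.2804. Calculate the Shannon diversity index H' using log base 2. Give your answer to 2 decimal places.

2.61

Each pᵢ log₂ pᵢ term (working shown to 4 dp, full precision carried): 0.2128×(-2.2324)=-0.4751, 0.0946×(-3.4020)=-0.3218, 0.0709×(-3.8181)=-0.2707, 0.0541×(-4.2082)=-0.2277, 0.125×(-3.0000)=-0.3750, 0.1622×(-2.6242)=-0.4256, 0.2804×(-1.8344)=-0.5144.
Sum = -2.6103, so H' = 2.61.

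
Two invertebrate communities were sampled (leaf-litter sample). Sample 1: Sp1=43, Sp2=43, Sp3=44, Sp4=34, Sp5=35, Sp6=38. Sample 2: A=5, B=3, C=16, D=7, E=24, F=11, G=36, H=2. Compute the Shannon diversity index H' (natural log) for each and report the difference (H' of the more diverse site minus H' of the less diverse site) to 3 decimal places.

Sample 1: N=237, proportions 0.18143, 0.18143, 0.18565, 0.14346, 0.14768, 0.16034, giving H' = 1.78650 (working shown to 5 dp, full precision carried).
Sample 2: N=104, proportions 0.04808, 0.02885, 0.15385, 0.06731, 0.23077, 0.10577, 0.34615, 0.01923, giving H' = 1.73700.
Difference = |1.78650 − 1.73700| = 0.04950, i.e. 0.050 to 3 decimal places.

0.050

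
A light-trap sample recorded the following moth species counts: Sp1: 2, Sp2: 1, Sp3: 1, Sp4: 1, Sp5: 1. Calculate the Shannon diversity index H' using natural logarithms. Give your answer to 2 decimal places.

1.56

Total N = 2+1+1+1+1 = 6, so the proportions are 0.3333, 0.1667, 0.1667, 0.1667, 0.1667 (working shown to 4 dp, full precision carried).
Each pᵢ ln pᵢ term: 0.3333×(-1.0986)=-0.3662, 0.1667×(-1.7918)=-0.2986, 0.1667×(-1.7918)=-0.2986, 0.1667×(-1.7918)=-0.2986, 0.1667×(-1.7918)=-0.2986.
Sum = -1.5607, so H' = 1.56.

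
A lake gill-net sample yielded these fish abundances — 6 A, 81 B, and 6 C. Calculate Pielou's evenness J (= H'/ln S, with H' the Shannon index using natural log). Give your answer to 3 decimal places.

Total N = 6+81+6 = 93, so the proportions are 0.06452, 0.87097, 0.06452 (working shown to 5 dp, full precision carried).
H' = −Σ pᵢ ln pᵢ = −((-0.17683) + (-0.12032) + (-0.17683)) = 0.47398.
With S = 3 species, ln S = 1.09861, so J = 0.47398/1.09861 = 0.43144, i.e. 0.431 to 3 decimal places.

0.431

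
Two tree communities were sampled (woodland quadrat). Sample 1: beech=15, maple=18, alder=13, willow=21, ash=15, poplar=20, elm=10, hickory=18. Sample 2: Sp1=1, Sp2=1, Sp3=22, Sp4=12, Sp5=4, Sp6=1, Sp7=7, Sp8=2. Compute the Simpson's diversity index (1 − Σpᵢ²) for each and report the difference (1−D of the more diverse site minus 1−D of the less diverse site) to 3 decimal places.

0.149

Sample 1: N=130, proportions 0.11538, 0.13846, 0.1, 0.16154, 0.11538, 0.15385, 0.07692, 0.13846, giving 1−D = 0.86935 (working shown to 5 dp, full precision carried).
Sample 2: N=50, proportions 0.02, 0.02, 0.44, 0.24, 0.08, 0.02, 0.14, 0.04, giving 1−D = 0.72000.
Difference = |0.86935 − 0.72000| = 0.14935, i.e. 0.149 to 3 decimal places.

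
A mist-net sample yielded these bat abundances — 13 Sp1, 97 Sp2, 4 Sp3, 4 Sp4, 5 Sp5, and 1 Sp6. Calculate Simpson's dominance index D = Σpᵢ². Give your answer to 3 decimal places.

0.627

Total N = 13+97+4+4+5+1 = 124, so the proportions are 0.10484, 0.78226, 0.03226, 0.03226, 0.04032, 0.00806 (working shown to 5 dp, full precision carried).
D = 0.10484² + 0.78226² + 0.03226² + 0.03226² + 0.04032² + 0.00806² = 0.01099 + 0.61193 + 0.00104 + 0.00104 + 0.00163 + 0.00007 = 0.62669.
To 3 decimal places, D = 0.627.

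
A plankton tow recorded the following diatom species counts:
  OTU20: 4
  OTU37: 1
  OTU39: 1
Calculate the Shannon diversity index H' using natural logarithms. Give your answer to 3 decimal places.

Total N = 4+1+1 = 6, so the proportions are 0.66667, 0.16667, 0.16667 (working shown to 5 dp, full precision carried).
Each pᵢ ln pᵢ term: 0.66667×(-0.40547)=-0.27031, 0.16667×(-1.79176)=-0.29863, 0.16667×(-1.79176)=-0.29863.
Sum = -0.86756, so H' = 0.868.

0.868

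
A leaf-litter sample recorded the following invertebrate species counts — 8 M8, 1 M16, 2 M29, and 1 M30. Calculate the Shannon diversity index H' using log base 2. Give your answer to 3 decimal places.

Total N = 8+1+2+1 = 12, so the proportions are 0.66667, 0.08333, 0.16667, 0.08333 (working shown to 5 dp, full precision carried).
Each pᵢ log₂ pᵢ term: 0.66667×(-0.58496)=-0.38998, 0.08333×(-3.58496)=-0.29875, 0.16667×(-2.58496)=-0.43083, 0.08333×(-3.58496)=-0.29875.
Sum = -1.41830, so H' = 1.418.

1.418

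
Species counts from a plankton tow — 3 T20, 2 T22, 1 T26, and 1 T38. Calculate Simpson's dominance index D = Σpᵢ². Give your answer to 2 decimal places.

Total N = 3+2+1+1 = 7, so the proportions are 0.4286, 0.2857, 0.1429, 0.1429 (working shown to 4 dp, full precision carried).
D = 0.4286² + 0.2857² + 0.1429² + 0.1429² = 0.1837 + 0.0816 + 0.0204 + 0.0204 = 0.3061.
To 2 decimal places, D = 0.31.

0.31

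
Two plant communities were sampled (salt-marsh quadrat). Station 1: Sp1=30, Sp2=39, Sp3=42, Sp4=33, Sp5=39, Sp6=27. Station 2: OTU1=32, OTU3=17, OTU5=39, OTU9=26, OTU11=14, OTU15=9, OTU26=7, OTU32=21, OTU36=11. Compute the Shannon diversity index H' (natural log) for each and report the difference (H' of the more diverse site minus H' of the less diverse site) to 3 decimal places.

Station 1: N=210, proportions 0.142857, 0.185714, 0.2, 0.157143, 0.185714, 0.128571, giving H' = 1.779735 (working shown to 6 dp, full precision carried).
Station 2: N=176, proportions 0.181818, 0.096591, 0.221591, 0.147727, 0.079545, 0.051136, 0.039773, 0.119318, 0.0625, giving H' = 2.060753.
Difference = |1.779735 − 2.060753| = 0.281018, i.e. 0.281 to 3 decimal places.

0.281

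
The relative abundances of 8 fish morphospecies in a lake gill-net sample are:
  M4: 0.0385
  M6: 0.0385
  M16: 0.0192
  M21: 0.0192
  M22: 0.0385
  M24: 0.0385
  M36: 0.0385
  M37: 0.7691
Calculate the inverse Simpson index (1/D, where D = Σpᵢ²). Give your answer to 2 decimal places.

D = 0.0385² + 0.0385² + 0.0192² + 0.0192² + 0.0385² + 0.0385² + 0.0385² + 0.7691² = 0.00148 + 0.00148 + 0.00037 + 0.00037 + 0.00148 + 0.00148 + 0.00148 + 0.59151 = 0.59966 (working shown to 5 dp, full precision carried).
So 1/D = 1.6676, i.e. 1.67 to 2 decimal places.

1.67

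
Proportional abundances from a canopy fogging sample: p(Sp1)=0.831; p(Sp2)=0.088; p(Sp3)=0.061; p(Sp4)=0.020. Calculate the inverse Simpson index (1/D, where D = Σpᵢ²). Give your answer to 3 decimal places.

D = 0.831² + 0.088² + 0.061² + 0.02² = 0.690561 + 0.007744 + 0.003721 + 0.000400 = 0.702426 (working shown to 6 dp, full precision carried).
So 1/D = 1.42364, i.e. 1.424 to 3 decimal places.

1.424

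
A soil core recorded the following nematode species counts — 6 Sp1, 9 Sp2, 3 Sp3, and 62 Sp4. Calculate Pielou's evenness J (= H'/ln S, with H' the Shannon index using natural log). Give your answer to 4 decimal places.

0.5488

Total N = 6+9+3+62 = 80, so the proportions are 0.075, 0.1125, 0.0375, 0.775 (working shown to 6 dp, full precision carried).
H' = −Σ pᵢ ln pᵢ = −((-0.194270) + (-0.245790) + (-0.123128) + (-0.197541)) = 0.760730.
With S = 4 species, ln S = 1.386294, so J = 0.760730/1.386294 = 0.548751, i.e. 0.5488 to 4 decimal places.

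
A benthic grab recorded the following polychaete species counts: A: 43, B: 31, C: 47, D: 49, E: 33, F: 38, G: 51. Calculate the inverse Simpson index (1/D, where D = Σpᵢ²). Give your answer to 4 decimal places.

6.7918

Total N = 43+31+47+49+33+38+51 = 292, so the proportions are 0.14726027, 0.10616438, 0.1609589, 0.16780822, 0.1130137, 0.13013699, 0.17465753 (working shown to 8 dp, full precision carried).
D = 0.14726027² + 0.10616438² + 0.1609589² + 0.16780822² + 0.1130137² + 0.13013699² + 0.17465753² = 0.02168559 + 0.01127088 + 0.02590777 + 0.02815960 + 0.01277210 + 0.01693564 + 0.03050525 = 0.14723682.
So 1/D = 6.791780, i.e. 6.7918 to 4 decimal places.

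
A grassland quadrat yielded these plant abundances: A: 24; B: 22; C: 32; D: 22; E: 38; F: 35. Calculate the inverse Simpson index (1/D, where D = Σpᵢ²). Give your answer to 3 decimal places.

5.715

Total N = 24+22+32+22+38+35 = 173, so the proportions are 0.1387283, 0.1271676, 0.1849711, 0.1271676, 0.2196532, 0.2023121 (working shown to 7 dp, full precision carried).
D = 0.1387283² + 0.1271676² + 0.1849711² + 0.1271676² + 0.2196532² + 0.2023121² = 0.0192455 + 0.0161716 + 0.0342143 + 0.0161716 + 0.0482475 + 0.0409302 = 0.1749808.
So 1/D = 5.71491, i.e. 5.715 to 3 decimal places.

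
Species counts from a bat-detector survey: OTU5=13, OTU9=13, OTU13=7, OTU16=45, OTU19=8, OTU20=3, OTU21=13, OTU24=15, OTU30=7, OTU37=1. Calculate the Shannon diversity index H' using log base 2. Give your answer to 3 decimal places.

2.821

Total N = 13+13+7+45+8+3+13+15+7+1 = 125, so the proportions are 0.104, 0.104, 0.056, 0.36, 0.064, 0.024, 0.104, 0.12, 0.056, 0.008 (working shown to 5 dp, full precision carried).
Each pᵢ log₂ pᵢ term: 0.104×(-3.26534)=-0.33960, 0.104×(-3.26534)=-0.33960, 0.056×(-4.15843)=-0.23287, 0.36×(-1.47393)=-0.53062, 0.064×(-3.96578)=-0.25381, 0.024×(-5.38082)=-0.12914, 0.104×(-3.26534)=-0.33960, 0.12×(-3.05889)=-0.36707, 0.056×(-4.15843)=-0.23287, 0.008×(-6.96578)=-0.05573.
Sum = -2.82089, so H' = 2.821.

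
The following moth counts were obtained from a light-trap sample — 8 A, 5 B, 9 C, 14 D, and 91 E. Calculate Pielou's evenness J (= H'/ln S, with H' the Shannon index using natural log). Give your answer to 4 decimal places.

Total N = 8+5+9+14+91 = 127, so the proportions are 0.062992, 0.03937, 0.070866, 0.110236, 0.716535 (working shown to 6 dp, full precision carried).
H' = −Σ pᵢ ln pᵢ = −((-0.174157) + (-0.127352) + (-0.187580) + (-0.243085) + (-0.238841)) = 0.971016.
With S = 5 species, ln S = 1.609438, so J = 0.971016/1.609438 = 0.603326, i.e. 0.6033 to 4 decimal places.

0.6033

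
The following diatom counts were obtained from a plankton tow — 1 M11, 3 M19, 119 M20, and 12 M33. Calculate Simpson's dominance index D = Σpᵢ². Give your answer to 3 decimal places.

Total N = 1+3+119+12 = 135, so the proportions are 0.00741, 0.02222, 0.88148, 0.08889 (working shown to 5 dp, full precision carried).
D = 0.00741² + 0.02222² + 0.88148² + 0.08889² = 0.00005 + 0.00049 + 0.77701 + 0.00790 = 0.78546.
To 3 decimal places, D = 0.785.

0.785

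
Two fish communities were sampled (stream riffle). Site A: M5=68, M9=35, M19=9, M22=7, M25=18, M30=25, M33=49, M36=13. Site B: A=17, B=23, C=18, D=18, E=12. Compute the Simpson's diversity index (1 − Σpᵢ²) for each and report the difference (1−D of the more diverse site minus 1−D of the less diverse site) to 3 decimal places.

0.019

Site A: N=224, proportions 0.30357, 0.15625, 0.04018, 0.03125, 0.08036, 0.11161, 0.21875, 0.05804, giving 1−D = 0.81071 (working shown to 5 dp, full precision carried).
Site B: N=88, proportions 0.19318, 0.26136, 0.20455, 0.20455, 0.13636, giving 1−D = 0.79210.
Difference = |0.81071 − 0.79210| = 0.01861, i.e. 0.019 to 3 decimal places.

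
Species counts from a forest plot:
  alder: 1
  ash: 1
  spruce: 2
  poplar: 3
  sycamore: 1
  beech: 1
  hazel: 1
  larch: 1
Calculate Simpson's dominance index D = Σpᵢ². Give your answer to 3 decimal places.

Total N = 1+1+2+3+1+1+1+1 = 11, so the proportions are 0.09091, 0.09091, 0.18182, 0.27273, 0.09091, 0.09091, 0.09091, 0.09091 (working shown to 5 dp, full precision carried).
D = 0.09091² + 0.09091² + 0.18182² + 0.27273² + 0.09091² + 0.09091² + 0.09091² + 0.09091² = 0.00826 + 0.00826 + 0.03306 + 0.07438 + 0.00826 + 0.00826 + 0.00826 + 0.00826 = 0.15702.
To 3 decimal places, D = 0.157.

0.157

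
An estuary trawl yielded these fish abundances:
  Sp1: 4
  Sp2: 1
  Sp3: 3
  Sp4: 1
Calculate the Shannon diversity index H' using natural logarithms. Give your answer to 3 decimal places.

Total N = 4+1+3+1 = 9, so the proportions are 0.44444, 0.11111, 0.33333, 0.11111 (working shown to 5 dp, full precision carried).
Each pᵢ ln pᵢ term: 0.44444×(-0.81093)=-0.36041, 0.11111×(-2.19722)=-0.24414, 0.33333×(-1.09861)=-0.36620, 0.11111×(-2.19722)=-0.24414.
Sum = -1.21489, so H' = 1.215.

1.215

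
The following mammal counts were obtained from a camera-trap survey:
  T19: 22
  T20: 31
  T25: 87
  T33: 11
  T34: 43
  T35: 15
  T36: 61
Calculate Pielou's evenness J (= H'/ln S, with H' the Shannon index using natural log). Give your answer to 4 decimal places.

Total N = 22+31+87+11+43+15+61 = 270, so the proportions are 0.081481, 0.114815, 0.322222, 0.040741, 0.159259, 0.055556, 0.225926 (working shown to 6 dp, full precision carried).
H' = −Σ pᵢ ln pᵢ = −((-0.204305) + (-0.248509) + (-0.364921) + (-0.130392) + (-0.292595) + (-0.160576) + (-0.336076)) = 1.737374.
With S = 7 species, ln S = 1.945910, so J = 1.737374/1.945910 = 0.892833, i.e. 0.8928 to 4 decimal places.

0.8928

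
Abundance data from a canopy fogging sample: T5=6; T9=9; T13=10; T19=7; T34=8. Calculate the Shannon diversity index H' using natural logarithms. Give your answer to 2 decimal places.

Total N = 6+9+10+7+8 = 40, so the proportions are 0.15, 0.225, 0.25, 0.175, 0.2 (working shown to 4 dp, full precision carried).
Each pᵢ ln pᵢ term: 0.15×(-1.8971)=-0.2846, 0.225×(-1.4917)=-0.3356, 0.25×(-1.3863)=-0.3466, 0.175×(-1.7430)=-0.3050, 0.2×(-1.6094)=-0.3219.
Sum = -1.5937, so H' = 1.59.

1.59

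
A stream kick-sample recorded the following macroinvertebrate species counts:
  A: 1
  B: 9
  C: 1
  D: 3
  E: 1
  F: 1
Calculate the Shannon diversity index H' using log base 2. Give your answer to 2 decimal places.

Total N = 1+9+1+3+1+1 = 16, so the proportions are 0.0625, 0.5625, 0.0625, 0.1875, 0.0625, 0.0625 (working shown to 4 dp, full precision carried).
Each pᵢ log₂ pᵢ term: 0.0625×(-4.0000)=-0.2500, 0.5625×(-0.8301)=-0.4669, 0.0625×(-4.0000)=-0.2500, 0.1875×(-2.4150)=-0.4528, 0.0625×(-4.0000)=-0.2500, 0.0625×(-4.0000)=-0.2500.
Sum = -1.9197, so H' = 1.92.

1.92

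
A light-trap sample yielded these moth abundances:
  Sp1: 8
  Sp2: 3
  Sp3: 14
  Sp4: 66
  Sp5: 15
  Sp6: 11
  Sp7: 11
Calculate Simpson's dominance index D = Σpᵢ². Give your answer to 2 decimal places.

0.31

Total N = 8+3+14+66+15+11+11 = 128, so the proportions are 0.0625, 0.0234, 0.1094, 0.5156, 0.1172, 0.0859, 0.0859 (working shown to 4 dp, full precision carried).
D = 0.0625² + 0.0234² + 0.1094² + 0.5156² + 0.1172² + 0.0859² + 0.0859² = 0.0039 + 0.0005 + 0.0120 + 0.2659 + 0.0137 + 0.0074 + 0.0074 = 0.3108.
To 2 decimal places, D = 0.31.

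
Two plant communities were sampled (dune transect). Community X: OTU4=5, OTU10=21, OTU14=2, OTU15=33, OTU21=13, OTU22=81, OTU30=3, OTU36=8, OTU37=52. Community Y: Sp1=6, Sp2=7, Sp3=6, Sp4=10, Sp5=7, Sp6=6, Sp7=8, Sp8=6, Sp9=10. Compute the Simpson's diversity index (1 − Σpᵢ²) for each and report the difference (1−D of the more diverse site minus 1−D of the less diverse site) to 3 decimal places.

Community X: N=218, proportions 0.02294, 0.09633, 0.00917, 0.15138, 0.05963, 0.37156, 0.01376, 0.0367, 0.23853, giving 1−D = 0.76715 (working shown to 5 dp, full precision carried).
Community Y: N=66, proportions 0.09091, 0.10606, 0.09091, 0.15152, 0.10606, 0.09091, 0.12121, 0.09091, 0.15152, giving 1−D = 0.88384.
Difference = |0.76715 − 0.88384| = 0.11669, i.e. 0.117 to 3 decimal places.

0.117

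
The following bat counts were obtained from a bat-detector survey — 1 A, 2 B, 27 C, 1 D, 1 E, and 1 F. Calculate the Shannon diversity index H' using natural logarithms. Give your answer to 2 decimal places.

Total N = 1+2+27+1+1+1 = 33, so the proportions are 0.0303, 0.0606, 0.8182, 0.0303, 0.0303, 0.0303 (working shown to 4 dp, full precision carried).
Each pᵢ ln pᵢ term: 0.0303×(-3.4965)=-0.1060, 0.0606×(-2.8034)=-0.1699, 0.8182×(-0.2007)=-0.1642, 0.0303×(-3.4965)=-0.1060, 0.0303×(-3.4965)=-0.1060, 0.0303×(-3.4965)=-0.1060.
Sum = -0.7579, so H' = 0.76.

0.76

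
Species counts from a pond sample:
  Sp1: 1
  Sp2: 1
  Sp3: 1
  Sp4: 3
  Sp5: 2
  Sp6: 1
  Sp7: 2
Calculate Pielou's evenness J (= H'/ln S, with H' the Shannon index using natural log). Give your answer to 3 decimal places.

Total N = 1+1+1+3+2+1+2 = 11, so the proportions are 0.09091, 0.09091, 0.09091, 0.27273, 0.18182, 0.09091, 0.18182 (working shown to 5 dp, full precision carried).
H' = −Σ pᵢ ln pᵢ = −((-0.21799) + (-0.21799) + (-0.21799) + (-0.35435) + (-0.30995) + (-0.21799) + (-0.30995)) = 1.84622.
With S = 7 species, ln S = 1.94591, so J = 1.84622/1.94591 = 0.94877, i.e. 0.949 to 3 decimal places.

0.949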